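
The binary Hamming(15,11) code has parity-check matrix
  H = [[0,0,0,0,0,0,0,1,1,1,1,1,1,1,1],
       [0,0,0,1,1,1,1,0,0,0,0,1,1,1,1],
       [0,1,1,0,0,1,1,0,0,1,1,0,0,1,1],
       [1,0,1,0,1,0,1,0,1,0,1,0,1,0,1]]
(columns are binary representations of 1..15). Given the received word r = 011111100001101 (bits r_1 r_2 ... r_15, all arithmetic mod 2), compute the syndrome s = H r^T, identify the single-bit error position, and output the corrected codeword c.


s = (1, 1, 1, 1)^T, error position = 15, corrected codeword c = 011111100001100

Compute s = H r^T mod 2 one row at a time:
  s_1 = 0 + 0 + 0 + 0 + 1 + 1 + 0 + 1 = 3 ≡ 1 (mod 2).
  s_2 = 1 + 1 + 1 + 1 + 1 + 1 + 0 + 1 = 7 ≡ 1 (mod 2).
  s_3 = 1 + 1 + 1 + 1 + 0 + 0 + 0 + 1 = 5 ≡ 1 (mod 2).
  s_4 = 0 + 1 + 1 + 1 + 0 + 0 + 1 + 1 = 5 ≡ 1 (mod 2).
s = (1, 1, 1, 1)^T — this equals column 15 of H (binary 1111), so error is at position 15.
Correct: flip bit 15 of r = 011111100001101 to get c = 011111100001100.


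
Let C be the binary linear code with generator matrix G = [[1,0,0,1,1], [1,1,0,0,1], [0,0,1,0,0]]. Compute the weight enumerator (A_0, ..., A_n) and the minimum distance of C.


Weight distribution: A_0 = 1, A_1 = 1, A_2 = 1, A_3 = 3, A_4 = 2. Minimum distance d = 1.

Enumerate all 2^3 = 8 messages m ∈ F_2^3.
For each, compute codeword c = mG in F_2^5, then tally its weight.
  m = 000 → c = 00000, weight = 0.
  m = 100 → c = 10011, weight = 3.
  m = 010 → c = 11001, weight = 3.
  m = 110 → c = 01010, weight = 2.
  m = 001 → c = 00100, weight = 1.
  m = 101 → c = 10111, weight = 4.
  m = 011 → c = 11101, weight = 4.
  m = 111 → c = 01110, weight = 3.
Tally weights:
  weight 0: 1 codewords.
  weight 1: 1 codewords.
  weight 2: 1 codewords.
  weight 3: 3 codewords.
  weight 4: 2 codewords.
Minimum distance d = smallest w > 0 with A_w > 0 = 1.
Sanity: Σ A_w = 8 = 2^3 = 8 ✓.


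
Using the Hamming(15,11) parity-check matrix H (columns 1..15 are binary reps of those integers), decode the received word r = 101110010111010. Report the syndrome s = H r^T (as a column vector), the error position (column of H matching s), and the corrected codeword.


s = (1, 0, 0, 0)^T, error position = 8, corrected codeword c = 101110000111010

Compute s = H r^T mod 2 one row at a time:
  s_1 = 1 + 0 + 1 + 1 + 1 + 0 + 1 + 0 = 5 ≡ 1 (mod 2).
  s_2 = 1 + 1 + 0 + 0 + 1 + 0 + 1 + 0 = 4 ≡ 0 (mod 2).
  s_3 = 0 + 1 + 0 + 0 + 1 + 1 + 1 + 0 = 4 ≡ 0 (mod 2).
  s_4 = 1 + 1 + 1 + 0 + 0 + 1 + 0 + 0 = 4 ≡ 0 (mod 2).
s = (1, 0, 0, 0)^T — this equals column 8 of H (binary 1000), so error is at position 8.
Correct: flip bit 8 of r = 101110010111010 to get c = 101110000111010.


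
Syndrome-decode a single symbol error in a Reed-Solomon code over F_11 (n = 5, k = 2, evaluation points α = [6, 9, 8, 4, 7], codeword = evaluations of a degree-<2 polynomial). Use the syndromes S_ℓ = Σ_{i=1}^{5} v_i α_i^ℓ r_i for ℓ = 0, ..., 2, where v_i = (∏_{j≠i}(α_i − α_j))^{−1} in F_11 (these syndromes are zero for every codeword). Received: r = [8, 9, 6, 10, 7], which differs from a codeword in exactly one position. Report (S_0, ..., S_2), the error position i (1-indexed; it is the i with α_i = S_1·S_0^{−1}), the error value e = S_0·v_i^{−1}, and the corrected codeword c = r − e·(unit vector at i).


S = (6, 10, 2), error at position 2, error magnitude e = 4, c = [8, 5, 6, 10, 7].

Step 1: column multipliers v_i = (∏_{j≠i}(α_i − α_j))^{−1} mod 11.
  i = 1 (α = 6): (6−9)(6−8)(6−4)(6−7) = (−3)·(−2)·2·(−1) = −12 ≡ 10, so v_1 = 10^{−1} = 10 (mod 11).
  i = 2 (α = 9): (9−6)(9−8)(9−4)(9−7) = 3·1·5·2 = 30 ≡ 8, so v_2 = 8^{−1} = 7 (mod 11).
  i = 3 (α = 8): (8−6)(8−9)(8−4)(8−7) = 2·(−1)·4·1 = −8 ≡ 3, so v_3 = 3^{−1} = 4 (mod 11).
  i = 4 (α = 4): (4−6)(4−9)(4−8)(4−7) = (−2)·(−5)·(−4)·(−3) = 120 ≡ 10, so v_4 = 10^{−1} = 10 (mod 11).
  i = 5 (α = 7): (7−6)(7−9)(7−8)(7−4) = 1·(−2)·(−1)·3 = 6 ≡ 6, so v_5 = 6^{−1} = 2 (mod 11).
  v = [10, 7, 4, 10, 2].
Step 2: syndromes of r = [8, 9, 6, 10, 7] (all sums mod 11).
  S_0 = Σ v_i r_i = 10·8 + 7·9 + 4·6 + 10·10 + 2·7 = 281 ≡ 6.
  S_1 = Σ v_i α_i r_i = 10·6·8 + 7·9·9 + 4·8·6 + 10·4·10 + 2·7·7 = 1737 ≡ 10.
  α_i^2 mod 11 = [3, 4, 9, 5, 5].
  S_2 = Σ v_i α_i^2 r_i = 10·3·8 + 7·4·9 + 4·9·6 + 10·5·10 + 2·5·7 = 1278 ≡ 2.
  S = (6, 10, 2) ≠ 0, so r is not a codeword (an error is present).
Step 3: locate the error. For a single error e at position i, S_ℓ = v_i·e·α_i^ℓ, so α_err = S_1/S_0.
  S_0^{−1} = 6^{−1} = 2 (mod 11), so α_err = 10·2 = 20 ≡ 9 = α_2. Error position i = 2.
  Consistency check: S_2/S_1 = 2·10 = 20 ≡ 9 = α_err ✓ (single-error assumption holds).
Step 4: error magnitude e = S_0/v_2 = S_0·∏_{j≠2}(α_2 − α_j) = 6·8 = 48 ≡ 4 (mod 11).
Step 5: correct position 2: c_2 = r_2 − e = 9 − 4 ≡ 5 (mod 11). Hence c = [8, 5, 6, 10, 7].
  Check: interpolating c through the α_i gives m(x) = 3 + 10·x (degree < 2) with m(α_i) = c_i for every i, so c is indeed a codeword.


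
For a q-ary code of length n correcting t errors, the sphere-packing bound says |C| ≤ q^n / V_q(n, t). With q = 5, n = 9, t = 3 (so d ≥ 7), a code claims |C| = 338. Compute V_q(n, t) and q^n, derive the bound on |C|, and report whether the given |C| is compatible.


V_q(n, t) = 5989, q^n = 1953125, Hamming bound = 326, |C| = 338 > bound (violated).

Step 1: Compute V_q(n, t) = Σ_{j=0}^3 C(n, j) (q−1)^j.
  j = 0: C(9,0)·(4)^0 = 1·1 = 1.
  j = 1: C(9,1)·(4)^1 = 9·4 = 36.
  j = 2: C(9,2)·(4)^2 = 36·16 = 576.
  j = 3: C(9,3)·(4)^3 = 84·64 = 5376.
  V_q(n, t) = 1 + 36 + 576 + 5376 = 5989.
Step 2: q^n = 5^9 = 1953125.
Step 3: Hamming bound ⌊q^n / V_q(n,t)⌋ = ⌊1953125/5989⌋ = 326.
Step 4: Compare |C| = 338 to 326: violated.
The claimed |C| lies above the Hamming bound, so no 5-ary code of length 9 with d ≥ 7 can have 338 codewords.


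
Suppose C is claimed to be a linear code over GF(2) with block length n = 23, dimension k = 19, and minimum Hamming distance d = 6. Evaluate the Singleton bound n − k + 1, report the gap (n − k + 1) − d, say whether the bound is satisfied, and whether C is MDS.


Singleton RHS = n − k + 1 = 5, slack = -1, bound violated (no such code; not MDS).

Singleton bound: d ≤ n − k + 1.
Here n = 23, k = 19, so n − k + 1 = 5.
Given d = 6, check d ≤ 5: NO.
Slack = (n − k + 1) − d = -1.
The slack is negative: d = 6 exceeds n − k + 1 = 5 by 1, so the Singleton bound is violated and no linear [23, 19, 6]_2 code can exist. In particular it is not MDS (MDS requires d = n − k + 1 exactly).
Description: the claimed parameters are [23, 19, 6]_2; such a code would be impossible (violates the Singleton bound).


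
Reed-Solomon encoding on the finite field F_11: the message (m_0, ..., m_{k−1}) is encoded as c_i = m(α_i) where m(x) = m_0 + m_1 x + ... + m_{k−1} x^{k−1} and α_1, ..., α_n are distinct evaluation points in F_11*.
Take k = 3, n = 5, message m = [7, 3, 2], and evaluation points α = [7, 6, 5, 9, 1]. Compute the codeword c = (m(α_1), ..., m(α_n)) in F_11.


c = [5, 9, 6, 9, 1]

Message polynomial: m(x) = 7 + 3·x + 2·x^2 (mod 11).
For each evaluation point α_i, compute m(α_i) mod 11:
  α_1 = 7: Horner steps 2 → 6 → 5, so m(7) = 5.
  α_2 = 6: Horner steps 2 → 4 → 9, so m(6) = 9.
  α_3 = 5: Horner steps 2 → 2 → 6, so m(5) = 6.
  α_4 = 9: Horner steps 2 → 10 → 9, so m(9) = 9.
  α_5 = 1: Horner steps 2 → 5 → 1, so m(1) = 1.
Codeword c = [5, 9, 6, 9, 1] ∈ F_11^5.


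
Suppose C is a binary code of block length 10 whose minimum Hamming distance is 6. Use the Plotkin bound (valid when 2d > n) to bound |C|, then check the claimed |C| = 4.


Plotkin bound M ≤ 6; given |C| = 4 ≤ bound (satisfied).

Check applicability: 2d = 12, n = 10.
2d − n = 2 > 0, so Plotkin applies.
Compute d/(2d−n) = 6/2 ≈ 3.0000.
⌊d/(2d−n)⌋ = 3.
Plotkin bound: M ≤ 2·3 = 6.
Given |C| = 4, check: satisfied.
This |C| is below the Plotkin bound.


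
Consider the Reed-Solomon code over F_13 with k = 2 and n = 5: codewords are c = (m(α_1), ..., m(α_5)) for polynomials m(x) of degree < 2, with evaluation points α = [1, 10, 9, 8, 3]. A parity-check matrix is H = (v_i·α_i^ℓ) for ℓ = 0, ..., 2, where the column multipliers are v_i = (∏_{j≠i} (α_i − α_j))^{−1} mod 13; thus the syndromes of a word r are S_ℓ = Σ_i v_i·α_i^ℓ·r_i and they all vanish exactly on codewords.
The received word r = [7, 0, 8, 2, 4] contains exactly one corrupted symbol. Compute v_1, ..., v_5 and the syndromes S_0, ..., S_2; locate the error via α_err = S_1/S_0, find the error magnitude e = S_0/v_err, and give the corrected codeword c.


S = (5, 1, 8), error at position 4, error magnitude e = 12, c = [7, 0, 8, 3, 4].

Step 1: column multipliers v_i = (∏_{j≠i}(α_i − α_j))^{−1} mod 13.
  i = 1 (α = 1): (1−10)(1−9)(1−8)(1−3) = (−9)·(−8)·(−7)·(−2) = 1008 ≡ 7, so v_1 = 7^{−1} = 2 (mod 13).
  i = 2 (α = 10): (10−1)(10−9)(10−8)(10−3) = 9·1·2·7 = 126 ≡ 9, so v_2 = 9^{−1} = 3 (mod 13).
  i = 3 (α = 9): (9−1)(9−10)(9−8)(9−3) = 8·(−1)·1·6 = −48 ≡ 4, so v_3 = 4^{−1} = 10 (mod 13).
  i = 4 (α = 8): (8−1)(8−10)(8−9)(8−3) = 7·(−2)·(−1)·5 = 70 ≡ 5, so v_4 = 5^{−1} = 8 (mod 13).
  i = 5 (α = 3): (3−1)(3−10)(3−9)(3−8) = 2·(−7)·(−6)·(−5) = −420 ≡ 9, so v_5 = 9^{−1} = 3 (mod 13).
  v = [2, 3, 10, 8, 3].
Step 2: syndromes of r = [7, 0, 8, 2, 4] (all sums mod 13).
  S_0 = Σ v_i r_i = 2·7 + 3·0 + 10·8 + 8·2 + 3·4 = 122 ≡ 5.
  S_1 = Σ v_i α_i r_i = 2·1·7 + 3·10·0 + 10·9·8 + 8·8·2 + 3·3·4 = 898 ≡ 1.
  α_i^2 mod 13 = [1, 9, 3, 12, 9].
  S_2 = Σ v_i α_i^2 r_i = 2·1·7 + 3·9·0 + 10·3·8 + 8·12·2 + 3·9·4 = 554 ≡ 8.
  S = (5, 1, 8) ≠ 0, so r is not a codeword (an error is present).
Step 3: locate the error. For a single error e at position i, S_ℓ = v_i·e·α_i^ℓ, so α_err = S_1/S_0.
  S_0^{−1} = 5^{−1} = 8 (mod 13), so α_err = 1·8 = 8 ≡ 8 = α_4. Error position i = 4.
  Consistency check: S_2/S_1 = 8·1 = 8 ≡ 8 = α_err ✓ (single-error assumption holds).
Step 4: error magnitude e = S_0/v_4 = S_0·∏_{j≠4}(α_4 − α_j) = 5·5 = 25 ≡ 12 (mod 13).
Step 5: correct position 4: c_4 = r_4 − e = 2 − 12 ≡ 3 (mod 13). Hence c = [7, 0, 8, 3, 4].
  Check: interpolating c through the α_i gives m(x) = 2 + 5·x (degree < 2) with m(α_i) = c_i for every i, so c is indeed a codeword.


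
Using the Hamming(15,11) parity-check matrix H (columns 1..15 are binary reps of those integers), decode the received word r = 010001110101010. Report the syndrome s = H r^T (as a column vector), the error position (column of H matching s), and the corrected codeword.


s = (0, 0, 1, 1)^T, error position = 3, corrected codeword c = 011001110101010

Compute s = H r^T mod 2 one row at a time:
  s_1 = 1 + 0 + 1 + 0 + 1 + 0 + 1 + 0 = 4 ≡ 0 (mod 2).
  s_2 = 0 + 0 + 1 + 1 + 1 + 0 + 1 + 0 = 4 ≡ 0 (mod 2).
  s_3 = 1 + 0 + 1 + 1 + 1 + 0 + 1 + 0 = 5 ≡ 1 (mod 2).
  s_4 = 0 + 0 + 0 + 1 + 0 + 0 + 0 + 0 = 1 ≡ 1 (mod 2).
s = (0, 0, 1, 1)^T — this equals column 3 of H (binary 0011), so error is at position 3.
Correct: flip bit 3 of r = 010001110101010 to get c = 011001110101010.


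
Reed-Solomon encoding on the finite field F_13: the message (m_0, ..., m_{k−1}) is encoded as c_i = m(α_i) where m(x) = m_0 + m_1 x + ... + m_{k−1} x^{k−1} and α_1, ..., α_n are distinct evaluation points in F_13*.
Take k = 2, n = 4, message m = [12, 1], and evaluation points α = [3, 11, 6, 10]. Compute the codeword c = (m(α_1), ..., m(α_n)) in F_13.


c = [2, 10, 5, 9]

Message polynomial: m(x) = 12 + 1·x (mod 13).
For each evaluation point α_i, compute m(α_i) mod 13:
  α_1 = 3: Horner steps 1 → 2, so m(3) = 2.
  α_2 = 11: Horner steps 1 → 10, so m(11) = 10.
  α_3 = 6: Horner steps 1 → 5, so m(6) = 5.
  α_4 = 10: Horner steps 1 → 9, so m(10) = 9.
Codeword c = [2, 10, 5, 9] ∈ F_13^4.


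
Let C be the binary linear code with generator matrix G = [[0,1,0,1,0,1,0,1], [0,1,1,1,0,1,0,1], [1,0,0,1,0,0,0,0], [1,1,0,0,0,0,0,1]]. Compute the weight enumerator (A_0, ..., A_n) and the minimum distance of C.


Weight distribution: A_0 = 1, A_1 = 2, A_2 = 2, A_3 = 4, A_4 = 5, A_5 = 2. Minimum distance d = 1.

Enumerate all 2^4 = 16 messages m ∈ F_2^4.
For each, compute codeword c = mG in F_2^8, then tally its weight.
  m = 0000 → c = 00000000, weight = 0.
  m = 1000 → c = 01010101, weight = 4.
  m = 0100 → c = 01110101, weight = 5.
  m = 1100 → c = 00100000, weight = 1.
  m = 0010 → c = 10010000, weight = 2.
  m = 1010 → c = 11000101, weight = 4.
  m = 0110 → c = 11100101, weight = 5.
  m = 1110 → c = 10110000, weight = 3.
  m = 0001 → c = 11000001, weight = 3.
  m = 1001 → c = 10010100, weight = 3.
  m = 0101 → c = 10110100, weight = 4.
  m = 1101 → c = 11100001, weight = 4.
  m = 0011 → c = 01010001, weight = 3.
  m = 1011 → c = 00000100, weight = 1.
  m = 0111 → c = 00100100, weight = 2.
  m = 1111 → c = 01110001, weight = 4.
Tally weights:
  weight 0: 1 codewords.
  weight 1: 2 codewords.
  weight 2: 2 codewords.
  weight 3: 4 codewords.
  weight 4: 5 codewords.
  weight 5: 2 codewords.
Minimum distance d = smallest w > 0 with A_w > 0 = 1.
Sanity: Σ A_w = 16 = 2^4 = 16 ✓.


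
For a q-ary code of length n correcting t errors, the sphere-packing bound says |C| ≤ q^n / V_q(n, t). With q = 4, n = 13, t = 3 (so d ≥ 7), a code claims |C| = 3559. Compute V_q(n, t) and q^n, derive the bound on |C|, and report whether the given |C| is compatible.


V_q(n, t) = 8464, q^n = 67108864, Hamming bound = 7928, |C| = 3559 ≤ bound (satisfied).

Step 1: Compute V_q(n, t) = Σ_{j=0}^3 C(n, j) (q−1)^j.
  j = 0: C(13,0)·(3)^0 = 1·1 = 1.
  j = 1: C(13,1)·(3)^1 = 13·3 = 39.
  j = 2: C(13,2)·(3)^2 = 78·9 = 702.
  j = 3: C(13,3)·(3)^3 = 286·27 = 7722.
  V_q(n, t) = 1 + 39 + 702 + 7722 = 8464.
Step 2: q^n = 4^13 = 67108864.
Step 3: Hamming bound ⌊q^n / V_q(n,t)⌋ = ⌊67108864/8464⌋ = 7928.
Step 4: Compare |C| = 3559 to 7928: satisfied.
The claimed |C| lies below the Hamming bound.


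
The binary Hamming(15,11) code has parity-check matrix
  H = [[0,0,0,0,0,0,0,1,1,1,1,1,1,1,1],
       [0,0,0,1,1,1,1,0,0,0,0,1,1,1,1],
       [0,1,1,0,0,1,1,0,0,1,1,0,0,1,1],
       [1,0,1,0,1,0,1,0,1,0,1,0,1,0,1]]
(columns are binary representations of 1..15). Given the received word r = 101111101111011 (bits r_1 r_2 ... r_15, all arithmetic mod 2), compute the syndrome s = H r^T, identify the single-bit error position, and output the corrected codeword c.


s = (0, 1, 1, 1)^T, error position = 7, corrected codeword c = 101111001111011

Compute s = H r^T mod 2 one row at a time:
  s_1 = 0 + 1 + 1 + 1 + 1 + 0 + 1 + 1 = 6 ≡ 0 (mod 2).
  s_2 = 1 + 1 + 1 + 1 + 1 + 0 + 1 + 1 = 7 ≡ 1 (mod 2).
  s_3 = 0 + 1 + 1 + 1 + 1 + 1 + 1 + 1 = 7 ≡ 1 (mod 2).
  s_4 = 1 + 1 + 1 + 1 + 1 + 1 + 0 + 1 = 7 ≡ 1 (mod 2).
s = (0, 1, 1, 1)^T — this equals column 7 of H (binary 0111), so error is at position 7.
Correct: flip bit 7 of r = 101111101111011 to get c = 101111001111011.


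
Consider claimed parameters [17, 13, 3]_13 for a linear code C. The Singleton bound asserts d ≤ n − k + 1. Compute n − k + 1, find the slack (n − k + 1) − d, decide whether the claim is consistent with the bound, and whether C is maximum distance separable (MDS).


Singleton RHS = n − k + 1 = 5, slack = 2, bound satisfied, not MDS.

Singleton bound: d ≤ n − k + 1.
Here n = 17, k = 13, so n − k + 1 = 5.
Given d = 3, check d ≤ 5: YES.
Slack = (n − k + 1) − d = 2.
The code is NOT MDS (slack = 2 > 0).
Description: the claimed parameters are [17, 13, 3]_13; such a code would be non-MDS.


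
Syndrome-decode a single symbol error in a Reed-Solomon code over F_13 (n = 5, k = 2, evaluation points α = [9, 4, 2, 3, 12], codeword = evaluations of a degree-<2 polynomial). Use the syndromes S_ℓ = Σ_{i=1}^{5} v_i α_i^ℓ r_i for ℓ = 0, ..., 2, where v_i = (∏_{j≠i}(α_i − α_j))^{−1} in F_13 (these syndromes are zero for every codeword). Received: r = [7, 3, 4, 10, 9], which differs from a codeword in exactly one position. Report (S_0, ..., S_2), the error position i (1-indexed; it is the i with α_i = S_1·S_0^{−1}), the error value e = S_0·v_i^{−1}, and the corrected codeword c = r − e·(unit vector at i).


S = (5, 8, 5), error at position 5, error magnitude e = 10, c = [7, 3, 4, 10, 12].

Step 1: column multipliers v_i = (∏_{j≠i}(α_i − α_j))^{−1} mod 13.
  i = 1 (α = 9): (9−4)(9−2)(9−3)(9−12) = 5·7·6·(−3) = −630 ≡ 7, so v_1 = 7^{−1} = 2 (mod 13).
  i = 2 (α = 4): (4−9)(4−2)(4−3)(4−12) = (−5)·2·1·(−8) = 80 ≡ 2, so v_2 = 2^{−1} = 7 (mod 13).
  i = 3 (α = 2): (2−9)(2−4)(2−3)(2−12) = (−7)·(−2)·(−1)·(−10) = 140 ≡ 10, so v_3 = 10^{−1} = 4 (mod 13).
  i = 4 (α = 3): (3−9)(3−4)(3−2)(3−12) = (−6)·(−1)·1·(−9) = −54 ≡ 11, so v_4 = 11^{−1} = 6 (mod 13).
  i = 5 (α = 12): (12−9)(12−4)(12−2)(12−3) = 3·8·10·9 = 2160 ≡ 2, so v_5 = 2^{−1} = 7 (mod 13).
  v = [2, 7, 4, 6, 7].
Step 2: syndromes of r = [7, 3, 4, 10, 9] (all sums mod 13).
  S_0 = Σ v_i r_i = 2·7 + 7·3 + 4·4 + 6·10 + 7·9 = 174 ≡ 5.
  S_1 = Σ v_i α_i r_i = 2·9·7 + 7·4·3 + 4·2·4 + 6·3·10 + 7·12·9 = 1178 ≡ 8.
  α_i^2 mod 13 = [3, 3, 4, 9, 1].
  S_2 = Σ v_i α_i^2 r_i = 2·3·7 + 7·3·3 + 4·4·4 + 6·9·10 + 7·1·9 = 772 ≡ 5.
  S = (5, 8, 5) ≠ 0, so r is not a codeword (an error is present).
Step 3: locate the error. For a single error e at position i, S_ℓ = v_i·e·α_i^ℓ, so α_err = S_1/S_0.
  S_0^{−1} = 5^{−1} = 8 (mod 13), so α_err = 8·8 = 64 ≡ 12 = α_5. Error position i = 5.
  Consistency check: S_2/S_1 = 5·5 = 25 ≡ 12 = α_err ✓ (single-error assumption holds).
Step 4: error magnitude e = S_0/v_5 = S_0·∏_{j≠5}(α_5 − α_j) = 5·2 = 10 ≡ 10 (mod 13).
Step 5: correct position 5: c_5 = r_5 − e = 9 − 10 ≡ 12 (mod 13). Hence c = [7, 3, 4, 10, 12].
  Check: interpolating c through the α_i gives m(x) = 5 + 6·x (degree < 2) with m(α_i) = c_i for every i, so c is indeed a codeword.


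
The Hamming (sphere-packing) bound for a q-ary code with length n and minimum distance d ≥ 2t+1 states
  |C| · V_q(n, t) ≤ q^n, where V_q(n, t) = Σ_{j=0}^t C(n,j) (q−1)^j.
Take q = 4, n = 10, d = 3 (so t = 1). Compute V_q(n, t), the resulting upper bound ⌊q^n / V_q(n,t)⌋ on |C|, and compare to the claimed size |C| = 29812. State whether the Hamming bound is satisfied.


V_q(n, t) = 31, q^n = 1048576, Hamming bound = 33825, |C| = 29812 ≤ bound (satisfied).

Step 1: Compute V_q(n, t) = Σ_{j=0}^1 C(n, j) (q−1)^j.
  j = 0: C(10,0)·(3)^0 = 1·1 = 1.
  j = 1: C(10,1)·(3)^1 = 10·3 = 30.
  V_q(n, t) = 1 + 30 = 31.
Step 2: q^n = 4^10 = 1048576.
Step 3: Hamming bound ⌊q^n / V_q(n,t)⌋ = ⌊1048576/31⌋ = 33825.
Step 4: Compare |C| = 29812 to 33825: satisfied.
The claimed |C| lies below the Hamming bound.


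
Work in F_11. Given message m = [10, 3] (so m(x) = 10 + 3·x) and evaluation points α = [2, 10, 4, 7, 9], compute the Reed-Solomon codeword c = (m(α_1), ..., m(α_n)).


c = [5, 7, 0, 9, 4]

Message polynomial: m(x) = 10 + 3·x (mod 11).
For each evaluation point α_i, compute m(α_i) mod 11:
  α_1 = 2: Horner steps 3 → 5, so m(2) = 5.
  α_2 = 10: Horner steps 3 → 7, so m(10) = 7.
  α_3 = 4: Horner steps 3 → 0, so m(4) = 0.
  α_4 = 7: Horner steps 3 → 9, so m(7) = 9.
  α_5 = 9: Horner steps 3 → 4, so m(9) = 4.
Codeword c = [5, 7, 0, 9, 4] ∈ F_11^5.


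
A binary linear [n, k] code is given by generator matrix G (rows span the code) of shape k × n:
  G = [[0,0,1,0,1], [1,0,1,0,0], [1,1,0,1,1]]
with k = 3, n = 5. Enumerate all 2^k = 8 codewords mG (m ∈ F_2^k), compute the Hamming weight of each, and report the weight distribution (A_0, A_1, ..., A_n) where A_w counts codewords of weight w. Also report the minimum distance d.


Weight distribution: A_0 = 1, A_2 = 4, A_4 = 3. Minimum distance d = 2.

Enumerate all 2^3 = 8 messages m ∈ F_2^3.
For each, compute codeword c = mG in F_2^5, then tally its weight.
  m = 000 → c = 00000, weight = 0.
  m = 100 → c = 00101, weight = 2.
  m = 010 → c = 10100, weight = 2.
  m = 110 → c = 10001, weight = 2.
  m = 001 → c = 11011, weight = 4.
  m = 101 → c = 11110, weight = 4.
  m = 011 → c = 01111, weight = 4.
  m = 111 → c = 01010, weight = 2.
Tally weights:
  weight 0: 1 codewords.
  weight 2: 4 codewords.
  weight 4: 3 codewords.
Minimum distance d = smallest w > 0 with A_w > 0 = 2.
Sanity: Σ A_w = 8 = 2^3 = 8 ✓.


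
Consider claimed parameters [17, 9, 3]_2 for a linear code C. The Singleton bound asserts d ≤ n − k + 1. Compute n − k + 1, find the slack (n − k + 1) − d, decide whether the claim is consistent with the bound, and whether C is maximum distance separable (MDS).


Singleton RHS = n − k + 1 = 9, slack = 6, bound satisfied, not MDS.

Singleton bound: d ≤ n − k + 1.
Here n = 17, k = 9, so n − k + 1 = 9.
Given d = 3, check d ≤ 9: YES.
Slack = (n − k + 1) − d = 6.
The code is NOT MDS (slack = 6 > 0).
Description: the claimed parameters are [17, 9, 3]_2; such a code would be non-MDS.


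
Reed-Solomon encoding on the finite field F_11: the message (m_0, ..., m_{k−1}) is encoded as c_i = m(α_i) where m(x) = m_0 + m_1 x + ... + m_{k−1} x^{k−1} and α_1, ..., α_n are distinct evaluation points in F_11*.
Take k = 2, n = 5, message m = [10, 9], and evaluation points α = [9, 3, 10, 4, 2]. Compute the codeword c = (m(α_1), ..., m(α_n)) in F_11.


c = [3, 4, 1, 2, 6]

Message polynomial: m(x) = 10 + 9·x (mod 11).
For each evaluation point α_i, compute m(α_i) mod 11:
  α_1 = 9: Horner steps 9 → 3, so m(9) = 3.
  α_2 = 3: Horner steps 9 → 4, so m(3) = 4.
  α_3 = 10: Horner steps 9 → 1, so m(10) = 1.
  α_4 = 4: Horner steps 9 → 2, so m(4) = 2.
  α_5 = 2: Horner steps 9 → 6, so m(2) = 6.
Codeword c = [3, 4, 1, 2, 6] ∈ F_11^5.


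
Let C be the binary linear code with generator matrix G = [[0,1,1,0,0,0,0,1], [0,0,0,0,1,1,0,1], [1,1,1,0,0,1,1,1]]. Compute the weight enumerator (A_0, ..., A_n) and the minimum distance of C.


Weight distribution: A_0 = 1, A_3 = 3, A_4 = 2, A_5 = 1, A_6 = 1. Minimum distance d = 3.

Enumerate all 2^3 = 8 messages m ∈ F_2^3.
For each, compute codeword c = mG in F_2^8, then tally its weight.
  m = 000 → c = 00000000, weight = 0.
  m = 100 → c = 01100001, weight = 3.
  m = 010 → c = 00001101, weight = 3.
  m = 110 → c = 01101100, weight = 4.
  m = 001 → c = 11100111, weight = 6.
  m = 101 → c = 10000110, weight = 3.
  m = 011 → c = 11101010, weight = 5.
  m = 111 → c = 10001011, weight = 4.
Tally weights:
  weight 0: 1 codewords.
  weight 3: 3 codewords.
  weight 4: 2 codewords.
  weight 5: 1 codewords.
  weight 6: 1 codewords.
Minimum distance d = smallest w > 0 with A_w > 0 = 3.
Sanity: Σ A_w = 8 = 2^3 = 8 ✓.


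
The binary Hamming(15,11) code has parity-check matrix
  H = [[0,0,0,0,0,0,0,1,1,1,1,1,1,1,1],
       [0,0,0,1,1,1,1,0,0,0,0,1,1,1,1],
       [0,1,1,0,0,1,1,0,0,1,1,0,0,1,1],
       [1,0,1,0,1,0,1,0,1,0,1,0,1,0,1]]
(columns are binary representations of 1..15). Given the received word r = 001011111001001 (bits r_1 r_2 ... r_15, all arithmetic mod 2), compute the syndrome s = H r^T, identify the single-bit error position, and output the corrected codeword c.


s = (0, 1, 0, 1)^T, error position = 5, corrected codeword c = 001001111001001

Compute s = H r^T mod 2 one row at a time:
  s_1 = 1 + 1 + 0 + 0 + 1 + 0 + 0 + 1 = 4 ≡ 0 (mod 2).
  s_2 = 0 + 1 + 1 + 1 + 1 + 0 + 0 + 1 = 5 ≡ 1 (mod 2).
  s_3 = 0 + 1 + 1 + 1 + 0 + 0 + 0 + 1 = 4 ≡ 0 (mod 2).
  s_4 = 0 + 1 + 1 + 1 + 1 + 0 + 0 + 1 = 5 ≡ 1 (mod 2).
s = (0, 1, 0, 1)^T — this equals column 5 of H (binary 0101), so error is at position 5.
Correct: flip bit 5 of r = 001011111001001 to get c = 001001111001001.


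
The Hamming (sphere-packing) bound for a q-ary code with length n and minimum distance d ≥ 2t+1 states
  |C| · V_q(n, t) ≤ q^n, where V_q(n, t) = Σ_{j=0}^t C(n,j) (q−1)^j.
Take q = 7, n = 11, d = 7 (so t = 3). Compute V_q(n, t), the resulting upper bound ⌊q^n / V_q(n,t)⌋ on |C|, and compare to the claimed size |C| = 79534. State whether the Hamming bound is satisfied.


V_q(n, t) = 37687, q^n = 1977326743, Hamming bound = 52467, |C| = 79534 > bound (violated).

Step 1: Compute V_q(n, t) = Σ_{j=0}^3 C(n, j) (q−1)^j.
  j = 0: C(11,0)·(6)^0 = 1·1 = 1.
  j = 1: C(11,1)·(6)^1 = 11·6 = 66.
  j = 2: C(11,2)·(6)^2 = 55·36 = 1980.
  j = 3: C(11,3)·(6)^3 = 165·216 = 35640.
  V_q(n, t) = 1 + 66 + 1980 + 35640 = 37687.
Step 2: q^n = 7^11 = 1977326743.
Step 3: Hamming bound ⌊q^n / V_q(n,t)⌋ = ⌊1977326743/37687⌋ = 52467.
Step 4: Compare |C| = 79534 to 52467: violated.
The claimed |C| lies above the Hamming bound, so no 7-ary code of length 11 with d ≥ 7 can have 79534 codewords.


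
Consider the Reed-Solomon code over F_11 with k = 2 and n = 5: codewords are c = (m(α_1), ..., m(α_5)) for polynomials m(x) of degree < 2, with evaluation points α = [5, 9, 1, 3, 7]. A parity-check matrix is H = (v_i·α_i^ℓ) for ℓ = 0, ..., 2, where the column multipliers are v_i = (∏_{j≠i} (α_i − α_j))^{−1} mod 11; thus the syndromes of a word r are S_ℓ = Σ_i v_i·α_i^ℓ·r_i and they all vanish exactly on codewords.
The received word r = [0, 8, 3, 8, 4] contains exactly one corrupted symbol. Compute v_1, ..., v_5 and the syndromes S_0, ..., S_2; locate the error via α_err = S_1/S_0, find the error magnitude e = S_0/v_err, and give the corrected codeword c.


S = (4, 1, 3), error at position 4, error magnitude e = 1, c = [0, 8, 3, 7, 4].

Step 1: column multipliers v_i = (∏_{j≠i}(α_i − α_j))^{−1} mod 11.
  i = 1 (α = 5): (5−9)(5−1)(5−3)(5−7) = (−4)·4·2·(−2) = 64 ≡ 9, so v_1 = 9^{−1} = 5 (mod 11).
  i = 2 (α = 9): (9−5)(9−1)(9−3)(9−7) = 4·8·6·2 = 384 ≡ 10, so v_2 = 10^{−1} = 10 (mod 11).
  i = 3 (α = 1): (1−5)(1−9)(1−3)(1−7) = (−4)·(−8)·(−2)·(−6) = 384 ≡ 10, so v_3 = 10^{−1} = 10 (mod 11).
  i = 4 (α = 3): (3−5)(3−9)(3−1)(3−7) = (−2)·(−6)·2·(−4) = −96 ≡ 3, so v_4 = 3^{−1} = 4 (mod 11).
  i = 5 (α = 7): (7−5)(7−9)(7−1)(7−3) = 2·(−2)·6·4 = −96 ≡ 3, so v_5 = 3^{−1} = 4 (mod 11).
  v = [5, 10, 10, 4, 4].
Step 2: syndromes of r = [0, 8, 3, 8, 4] (all sums mod 11).
  S_0 = Σ v_i r_i = 5·0 + 10·8 + 10·3 + 4·8 + 4·4 = 158 ≡ 4.
  S_1 = Σ v_i α_i r_i = 5·5·0 + 10·9·8 + 10·1·3 + 4·3·8 + 4·7·4 = 958 ≡ 1.
  α_i^2 mod 11 = [3, 4, 1, 9, 5].
  S_2 = Σ v_i α_i^2 r_i = 5·3·0 + 10·4·8 + 10·1·3 + 4·9·8 + 4·5·4 = 718 ≡ 3.
  S = (4, 1, 3) ≠ 0, so r is not a codeword (an error is present).
Step 3: locate the error. For a single error e at position i, S_ℓ = v_i·e·α_i^ℓ, so α_err = S_1/S_0.
  S_0^{−1} = 4^{−1} = 3 (mod 11), so α_err = 1·3 = 3 ≡ 3 = α_4. Error position i = 4.
  Consistency check: S_2/S_1 = 3·1 = 3 ≡ 3 = α_err ✓ (single-error assumption holds).
Step 4: error magnitude e = S_0/v_4 = S_0·∏_{j≠4}(α_4 − α_j) = 4·3 = 12 ≡ 1 (mod 11).
Step 5: correct position 4: c_4 = r_4 − e = 8 − 1 ≡ 7 (mod 11). Hence c = [0, 8, 3, 7, 4].
  Check: interpolating c through the α_i gives m(x) = 1 + 2·x (degree < 2) with m(α_i) = c_i for every i, so c is indeed a codeword.


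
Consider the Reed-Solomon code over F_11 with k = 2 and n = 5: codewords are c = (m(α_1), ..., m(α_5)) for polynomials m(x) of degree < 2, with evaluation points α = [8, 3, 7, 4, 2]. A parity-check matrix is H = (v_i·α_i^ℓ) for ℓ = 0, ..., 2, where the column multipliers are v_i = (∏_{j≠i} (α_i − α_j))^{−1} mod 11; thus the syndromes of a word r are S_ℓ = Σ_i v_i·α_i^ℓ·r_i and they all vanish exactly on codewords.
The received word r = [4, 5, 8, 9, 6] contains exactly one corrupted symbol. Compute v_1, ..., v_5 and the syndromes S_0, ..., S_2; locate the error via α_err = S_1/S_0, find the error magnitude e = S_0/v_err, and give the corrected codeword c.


S = (7, 10, 8), error at position 2, error magnitude e = 3, c = [4, 2, 8, 9, 6].

Step 1: column multipliers v_i = (∏_{j≠i}(α_i − α_j))^{−1} mod 11.
  i = 1 (α = 8): (8−3)(8−7)(8−4)(8−2) = 5·1·4·6 = 120 ≡ 10, so v_1 = 10^{−1} = 10 (mod 11).
  i = 2 (α = 3): (3−8)(3−7)(3−4)(3−2) = (−5)·(−4)·(−1)·1 = −20 ≡ 2, so v_2 = 2^{−1} = 6 (mod 11).
  i = 3 (α = 7): (7−8)(7−3)(7−4)(7−2) = (−1)·4·3·5 = −60 ≡ 6, so v_3 = 6^{−1} = 2 (mod 11).
  i = 4 (α = 4): (4−8)(4−3)(4−7)(4−2) = (−4)·1·(−3)·2 = 24 ≡ 2, so v_4 = 2^{−1} = 6 (mod 11).
  i = 5 (α = 2): (2−8)(2−3)(2−7)(2−4) = (−6)·(−1)·(−5)·(−2) = 60 ≡ 5, so v_5 = 5^{−1} = 9 (mod 11).
  v = [10, 6, 2, 6, 9].
Step 2: syndromes of r = [4, 5, 8, 9, 6] (all sums mod 11).
  S_0 = Σ v_i r_i = 10·4 + 6·5 + 2·8 + 6·9 + 9·6 = 194 ≡ 7.
  S_1 = Σ v_i α_i r_i = 10·8·4 + 6·3·5 + 2·7·8 + 6·4·9 + 9·2·6 = 846 ≡ 10.
  α_i^2 mod 11 = [9, 9, 5, 5, 4].
  S_2 = Σ v_i α_i^2 r_i = 10·9·4 + 6·9·5 + 2·5·8 + 6·5·9 + 9·4·6 = 1196 ≡ 8.
  S = (7, 10, 8) ≠ 0, so r is not a codeword (an error is present).
Step 3: locate the error. For a single error e at position i, S_ℓ = v_i·e·α_i^ℓ, so α_err = S_1/S_0.
  S_0^{−1} = 7^{−1} = 8 (mod 11), so α_err = 10·8 = 80 ≡ 3 = α_2. Error position i = 2.
  Consistency check: S_2/S_1 = 8·10 = 80 ≡ 3 = α_err ✓ (single-error assumption holds).
Step 4: error magnitude e = S_0/v_2 = S_0·∏_{j≠2}(α_2 − α_j) = 7·2 = 14 ≡ 3 (mod 11).
Step 5: correct position 2: c_2 = r_2 − e = 5 − 3 ≡ 2 (mod 11). Hence c = [4, 2, 8, 9, 6].
  Check: interpolating c through the α_i gives m(x) = 3 + 7·x (degree < 2) with m(α_i) = c_i for every i, so c is indeed a codeword.


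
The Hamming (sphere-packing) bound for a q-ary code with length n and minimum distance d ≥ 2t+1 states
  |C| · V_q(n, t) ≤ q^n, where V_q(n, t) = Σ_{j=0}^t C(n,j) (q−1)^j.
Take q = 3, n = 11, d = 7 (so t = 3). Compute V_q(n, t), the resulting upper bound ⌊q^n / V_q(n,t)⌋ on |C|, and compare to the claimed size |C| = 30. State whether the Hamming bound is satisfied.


V_q(n, t) = 1563, q^n = 177147, Hamming bound = 113, |C| = 30 ≤ bound (satisfied).

Step 1: Compute V_q(n, t) = Σ_{j=0}^3 C(n, j) (q−1)^j.
  j = 0: C(11,0)·(2)^0 = 1·1 = 1.
  j = 1: C(11,1)·(2)^1 = 11·2 = 22.
  j = 2: C(11,2)·(2)^2 = 55·4 = 220.
  j = 3: C(11,3)·(2)^3 = 165·8 = 1320.
  V_q(n, t) = 1 + 22 + 220 + 1320 = 1563.
Step 2: q^n = 3^11 = 177147.
Step 3: Hamming bound ⌊q^n / V_q(n,t)⌋ = ⌊177147/1563⌋ = 113.
Step 4: Compare |C| = 30 to 113: satisfied.
The claimed |C| lies below the Hamming bound.


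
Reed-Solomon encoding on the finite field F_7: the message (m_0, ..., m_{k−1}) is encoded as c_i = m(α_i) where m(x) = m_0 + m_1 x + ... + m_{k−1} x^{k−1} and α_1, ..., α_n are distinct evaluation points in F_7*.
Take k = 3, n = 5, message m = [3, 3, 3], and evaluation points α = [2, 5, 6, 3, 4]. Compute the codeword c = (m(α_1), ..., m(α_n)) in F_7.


c = [0, 2, 3, 4, 0]

Message polynomial: m(x) = 3 + 3·x + 3·x^2 (mod 7).
For each evaluation point α_i, compute m(α_i) mod 7:
  α_1 = 2: Horner steps 3 → 2 → 0, so m(2) = 0.
  α_2 = 5: Horner steps 3 → 4 → 2, so m(5) = 2.
  α_3 = 6: Horner steps 3 → 0 → 3, so m(6) = 3.
  α_4 = 3: Horner steps 3 → 5 → 4, so m(3) = 4.
  α_5 = 4: Horner steps 3 → 1 → 0, so m(4) = 0.
Codeword c = [0, 2, 3, 4, 0] ∈ F_7^5.


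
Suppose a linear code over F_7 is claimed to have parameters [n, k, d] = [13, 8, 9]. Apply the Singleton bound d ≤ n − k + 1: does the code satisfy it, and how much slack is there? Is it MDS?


Singleton RHS = n − k + 1 = 6, slack = -3, bound violated (no such code; not MDS).

Singleton bound: d ≤ n − k + 1.
Here n = 13, k = 8, so n − k + 1 = 6.
Given d = 9, check d ≤ 6: NO.
Slack = (n − k + 1) − d = -3.
The slack is negative: d = 9 exceeds n − k + 1 = 6 by 3, so the Singleton bound is violated and no linear [13, 8, 9]_7 code can exist. In particular it is not MDS (MDS requires d = n − k + 1 exactly).
Description: the claimed parameters are [13, 8, 9]_7; such a code would be impossible (violates the Singleton bound).


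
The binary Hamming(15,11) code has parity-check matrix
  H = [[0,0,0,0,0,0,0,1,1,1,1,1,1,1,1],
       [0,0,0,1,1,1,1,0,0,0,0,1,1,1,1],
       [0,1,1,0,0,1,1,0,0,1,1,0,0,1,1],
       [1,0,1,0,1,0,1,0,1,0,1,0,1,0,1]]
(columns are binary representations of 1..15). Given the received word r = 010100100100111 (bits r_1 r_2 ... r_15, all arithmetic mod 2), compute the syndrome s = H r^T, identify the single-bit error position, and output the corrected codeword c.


s = (0, 1, 1, 1)^T, error position = 7, corrected codeword c = 010100000100111

Compute s = H r^T mod 2 one row at a time:
  s_1 = 0 + 0 + 1 + 0 + 0 + 1 + 1 + 1 = 4 ≡ 0 (mod 2).
  s_2 = 1 + 0 + 0 + 1 + 0 + 1 + 1 + 1 = 5 ≡ 1 (mod 2).
  s_3 = 1 + 0 + 0 + 1 + 1 + 0 + 1 + 1 = 5 ≡ 1 (mod 2).
  s_4 = 0 + 0 + 0 + 1 + 0 + 0 + 1 + 1 = 3 ≡ 1 (mod 2).
s = (0, 1, 1, 1)^T — this equals column 7 of H (binary 0111), so error is at position 7.
Correct: flip bit 7 of r = 010100100100111 to get c = 010100000100111.


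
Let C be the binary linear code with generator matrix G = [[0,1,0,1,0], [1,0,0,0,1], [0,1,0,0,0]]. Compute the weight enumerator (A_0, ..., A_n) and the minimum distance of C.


Weight distribution: A_0 = 1, A_1 = 2, A_2 = 2, A_3 = 2, A_4 = 1. Minimum distance d = 1.

Enumerate all 2^3 = 8 messages m ∈ F_2^3.
For each, compute codeword c = mG in F_2^5, then tally its weight.
  m = 000 → c = 00000, weight = 0.
  m = 100 → c = 01010, weight = 2.
  m = 010 → c = 10001, weight = 2.
  m = 110 → c = 11011, weight = 4.
  m = 001 → c = 01000, weight = 1.
  m = 101 → c = 00010, weight = 1.
  m = 011 → c = 11001, weight = 3.
  m = 111 → c = 10011, weight = 3.
Tally weights:
  weight 0: 1 codewords.
  weight 1: 2 codewords.
  weight 2: 2 codewords.
  weight 3: 2 codewords.
  weight 4: 1 codewords.
Minimum distance d = smallest w > 0 with A_w > 0 = 1.
Sanity: Σ A_w = 8 = 2^3 = 8 ✓.


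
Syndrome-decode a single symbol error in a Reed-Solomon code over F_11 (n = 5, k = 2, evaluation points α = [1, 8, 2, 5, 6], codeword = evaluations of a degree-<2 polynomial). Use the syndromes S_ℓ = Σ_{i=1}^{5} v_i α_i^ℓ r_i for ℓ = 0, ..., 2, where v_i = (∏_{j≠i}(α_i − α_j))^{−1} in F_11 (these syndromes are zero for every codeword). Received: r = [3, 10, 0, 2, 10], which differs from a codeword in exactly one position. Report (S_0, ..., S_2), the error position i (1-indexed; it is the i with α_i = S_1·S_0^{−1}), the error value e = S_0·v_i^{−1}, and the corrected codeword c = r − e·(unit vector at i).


S = (5, 7, 1), error at position 2, error magnitude e = 6, c = [3, 4, 0, 2, 10].

Step 1: column multipliers v_i = (∏_{j≠i}(α_i − α_j))^{−1} mod 11.
  i = 1 (α = 1): (1−8)(1−2)(1−5)(1−6) = (−7)·(−1)·(−4)·(−5) = 140 ≡ 8, so v_1 = 8^{−1} = 7 (mod 11).
  i = 2 (α = 8): (8−1)(8−2)(8−5)(8−6) = 7·6·3·2 = 252 ≡ 10, so v_2 = 10^{−1} = 10 (mod 11).
  i = 3 (α = 2): (2−1)(2−8)(2−5)(2−6) = 1·(−6)·(−3)·(−4) = −72 ≡ 5, so v_3 = 5^{−1} = 9 (mod 11).
  i = 4 (α = 5): (5−1)(5−8)(5−2)(5−6) = 4·(−3)·3·(−1) = 36 ≡ 3, so v_4 = 3^{−1} = 4 (mod 11).
  i = 5 (α = 6): (6−1)(6−8)(6−2)(6−5) = 5·(−2)·4·1 = −40 ≡ 4, so v_5 = 4^{−1} = 3 (mod 11).
  v = [7, 10, 9, 4, 3].
Step 2: syndromes of r = [3, 10, 0, 2, 10] (all sums mod 11).
  S_0 = Σ v_i r_i = 7·3 + 10·10 + 9·0 + 4·2 + 3·10 = 159 ≡ 5.
  S_1 = Σ v_i α_i r_i = 7·1·3 + 10·8·10 + 9·2·0 + 4·5·2 + 3·6·10 = 1041 ≡ 7.
  α_i^2 mod 11 = [1, 9, 4, 3, 3].
  S_2 = Σ v_i α_i^2 r_i = 7·1·3 + 10·9·10 + 9·4·0 + 4·3·2 + 3·3·10 = 1035 ≡ 1.
  S = (5, 7, 1) ≠ 0, so r is not a codeword (an error is present).
Step 3: locate the error. For a single error e at position i, S_ℓ = v_i·e·α_i^ℓ, so α_err = S_1/S_0.
  S_0^{−1} = 5^{−1} = 9 (mod 11), so α_err = 7·9 = 63 ≡ 8 = α_2. Error position i = 2.
  Consistency check: S_2/S_1 = 1·8 = 8 ≡ 8 = α_err ✓ (single-error assumption holds).
Step 4: error magnitude e = S_0/v_2 = S_0·∏_{j≠2}(α_2 − α_j) = 5·10 = 50 ≡ 6 (mod 11).
Step 5: correct position 2: c_2 = r_2 − e = 10 − 6 ≡ 4 (mod 11). Hence c = [3, 4, 0, 2, 10].
  Check: interpolating c through the α_i gives m(x) = 6 + 8·x (degree < 2) with m(α_i) = c_i for every i, so c is indeed a codeword.


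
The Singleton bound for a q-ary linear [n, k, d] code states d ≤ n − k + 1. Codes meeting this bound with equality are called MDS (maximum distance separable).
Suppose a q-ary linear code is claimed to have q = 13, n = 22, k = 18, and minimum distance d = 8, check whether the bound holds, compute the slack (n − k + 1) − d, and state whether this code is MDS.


Singleton RHS = n − k + 1 = 5, slack = -3, bound violated (no such code; not MDS).

Singleton bound: d ≤ n − k + 1.
Here n = 22, k = 18, so n − k + 1 = 5.
Given d = 8, check d ≤ 5: NO.
Slack = (n − k + 1) − d = -3.
The slack is negative: d = 8 exceeds n − k + 1 = 5 by 3, so the Singleton bound is violated and no linear [22, 18, 8]_13 code can exist. In particular it is not MDS (MDS requires d = n − k + 1 exactly).
Description: the claimed parameters are [22, 18, 8]_13; such a code would be impossible (violates the Singleton bound).


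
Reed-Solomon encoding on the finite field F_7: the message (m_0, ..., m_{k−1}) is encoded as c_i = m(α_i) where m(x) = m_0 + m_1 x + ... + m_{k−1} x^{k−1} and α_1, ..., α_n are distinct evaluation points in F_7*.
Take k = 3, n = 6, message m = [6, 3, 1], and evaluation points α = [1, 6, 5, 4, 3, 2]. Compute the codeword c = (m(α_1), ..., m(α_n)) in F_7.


c = [3, 4, 4, 6, 3, 2]

Message polynomial: m(x) = 6 + 3·x + 1·x^2 (mod 7).
For each evaluation point α_i, compute m(α_i) mod 7:
  α_1 = 1: Horner steps 1 → 4 → 3, so m(1) = 3.
  α_2 = 6: Horner steps 1 → 2 → 4, so m(6) = 4.
  α_3 = 5: Horner steps 1 → 1 → 4, so m(5) = 4.
  α_4 = 4: Horner steps 1 → 0 → 6, so m(4) = 6.
  α_5 = 3: Horner steps 1 → 6 → 3, so m(3) = 3.
  α_6 = 2: Horner steps 1 → 5 → 2, so m(2) = 2.
Codeword c = [3, 4, 4, 6, 3, 2] ∈ F_7^6.


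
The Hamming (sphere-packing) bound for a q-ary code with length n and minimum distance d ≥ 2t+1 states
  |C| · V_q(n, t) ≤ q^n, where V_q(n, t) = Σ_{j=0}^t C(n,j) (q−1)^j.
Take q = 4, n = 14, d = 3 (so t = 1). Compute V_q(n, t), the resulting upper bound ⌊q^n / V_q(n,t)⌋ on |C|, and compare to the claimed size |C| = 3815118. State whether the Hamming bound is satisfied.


V_q(n, t) = 43, q^n = 268435456, Hamming bound = 6242685, |C| = 3815118 ≤ bound (satisfied).

Step 1: Compute V_q(n, t) = Σ_{j=0}^1 C(n, j) (q−1)^j.
  j = 0: C(14,0)·(3)^0 = 1·1 = 1.
  j = 1: C(14,1)·(3)^1 = 14·3 = 42.
  V_q(n, t) = 1 + 42 = 43.
Step 2: q^n = 4^14 = 268435456.
Step 3: Hamming bound ⌊q^n / V_q(n,t)⌋ = ⌊268435456/43⌋ = 6242685.
Step 4: Compare |C| = 3815118 to 6242685: satisfied.
The claimed |C| lies below the Hamming bound.


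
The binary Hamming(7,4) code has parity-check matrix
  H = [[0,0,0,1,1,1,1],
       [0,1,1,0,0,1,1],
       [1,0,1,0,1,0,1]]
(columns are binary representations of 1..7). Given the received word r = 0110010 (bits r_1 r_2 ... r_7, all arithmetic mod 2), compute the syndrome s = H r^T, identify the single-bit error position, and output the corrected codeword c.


s = (1, 1, 1)^T, error position = 7, corrected codeword c = 0110011

Compute s = H r^T mod 2 one row at a time:
  s_1 = 0 + 0 + 1 + 0 = 1 ≡ 1 (mod 2).
  s_2 = 1 + 1 + 1 + 0 = 3 ≡ 1 (mod 2).
  s_3 = 0 + 1 + 0 + 0 = 1 ≡ 1 (mod 2).
s = (1, 1, 1)^T — this equals column 7 of H (binary 111), so error is at position 7.
Correct: flip bit 7 of r = 0110010 to get c = 0110011.


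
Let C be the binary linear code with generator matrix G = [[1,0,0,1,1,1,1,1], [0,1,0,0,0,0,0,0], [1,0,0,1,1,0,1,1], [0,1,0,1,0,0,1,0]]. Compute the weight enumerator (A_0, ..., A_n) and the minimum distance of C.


Weight distribution: A_0 = 1, A_1 = 2, A_2 = 2, A_3 = 3, A_4 = 3, A_5 = 2, A_6 = 2, A_7 = 1. Minimum distance d = 1.

Enumerate all 2^4 = 16 messages m ∈ F_2^4.
For each, compute codeword c = mG in F_2^8, then tally its weight.
  m = 0000 → c = 00000000, weight = 0.
  m = 1000 → c = 10011111, weight = 6.
  m = 0100 → c = 01000000, weight = 1.
  m = 1100 → c = 11011111, weight = 7.
  m = 0010 → c = 10011011, weight = 5.
  m = 1010 → c = 00000100, weight = 1.
  m = 0110 → c = 11011011, weight = 6.
  m = 1110 → c = 01000100, weight = 2.
  m = 0001 → c = 01010010, weight = 3.
  m = 1001 → c = 11001101, weight = 5.
  m = 0101 → c = 00010010, weight = 2.
  m = 1101 → c = 10001101, weight = 4.
  m = 0011 → c = 11001001, weight = 4.
  m = 1011 → c = 01010110, weight = 4.
  m = 0111 → c = 10001001, weight = 3.
  m = 1111 → c = 00010110, weight = 3.
Tally weights:
  weight 0: 1 codewords.
  weight 1: 2 codewords.
  weight 2: 2 codewords.
  weight 3: 3 codewords.
  weight 4: 3 codewords.
  weight 5: 2 codewords.
  weight 6: 2 codewords.
  weight 7: 1 codewords.
Minimum distance d = smallest w > 0 with A_w > 0 = 1.
Sanity: Σ A_w = 16 = 2^4 = 16 ✓.
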